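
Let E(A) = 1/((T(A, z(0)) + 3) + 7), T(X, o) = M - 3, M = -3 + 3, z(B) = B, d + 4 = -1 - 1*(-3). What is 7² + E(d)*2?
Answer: 345/7 ≈ 49.286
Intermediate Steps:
d = -2 (d = -4 + (-1 - 1*(-3)) = -4 + (-1 + 3) = -4 + 2 = -2)
M = 0
T(X, o) = -3 (T(X, o) = 0 - 3 = -3)
E(A) = ⅐ (E(A) = 1/((-3 + 3) + 7) = 1/(0 + 7) = 1/7 = ⅐)
7² + E(d)*2 = 7² + (⅐)*2 = 49 + 2/7 = 345/7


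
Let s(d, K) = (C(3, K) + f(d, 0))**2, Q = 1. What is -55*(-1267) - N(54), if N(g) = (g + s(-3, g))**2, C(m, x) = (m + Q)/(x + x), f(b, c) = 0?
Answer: 35483705396/531441 ≈ 66769.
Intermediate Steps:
C(m, x) = (1 + m)/(2*x) (C(m, x) = (m + 1)/(x + x) = (1 + m)/((2*x)) = (1 + m)*(1/(2*x)) = (1 + m)/(2*x))
s(d, K) = 4/K**2 (s(d, K) = ((1 + 3)/(2*K) + 0)**2 = ((1/2)*4/K + 0)**2 = (2/K + 0)**2 = (2/K)**2 = 4/K**2)
N(g) = (g + 4/g**2)**2
-55*(-1267) - N(54) = -55*(-1267) - (4 + 54**3)**2/54**4 = 69685 - (4 + 157464)**2/8503056 = 69685 - 157468**2/8503056 = 69685 - 24796171024/8503056 = 69685 - 1*1549760689/531441 = 69685 - 1549760689/531441 = 35483705396/531441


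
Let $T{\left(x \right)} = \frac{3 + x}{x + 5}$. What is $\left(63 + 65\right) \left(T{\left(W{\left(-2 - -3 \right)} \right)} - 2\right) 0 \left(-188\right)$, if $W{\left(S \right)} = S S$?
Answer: $0$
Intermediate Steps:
$W{\left(S \right)} = S^{2}$
$T{\left(x \right)} = \frac{3 + x}{5 + x}$
$\left(63 + 65\right) \left(T{\left(W{\left(-2 - -3 \right)} \right)} - 2\right) 0 \left(-188\right) = \left(63 + 65\right) \left(\frac{3 + \left(-2 - -3\right)^{2}}{5 + \left(-2 - -3\right)^{2}} - 2\right) 0 \left(-188\right) = 128 \left(\frac{3 + \left(-2 + 3\right)^{2}}{5 + \left(-2 + 3\right)^{2}} - 2\right) 0 \left(-188\right) = 128 \left(\frac{3 + 1^{2}}{5 + 1^{2}} - 2\right) 0 \left(-188\right) = 128 \left(\frac{3 + 1}{5 + 1} - 2\right) 0 \left(-188\right) = 128 \left(\frac{1}{6} \cdot 4 - 2\right) 0 \left(-188\right) = 128 \left(\frac{2}{3} - 2\right) 0 \left(-188\right) = 128 \left(\left(- \frac{4}{3}\right) 0\right) \left(-188\right) = 128 \cdot 0 \left(-188\right) = 0 \left(-188\right) = 0$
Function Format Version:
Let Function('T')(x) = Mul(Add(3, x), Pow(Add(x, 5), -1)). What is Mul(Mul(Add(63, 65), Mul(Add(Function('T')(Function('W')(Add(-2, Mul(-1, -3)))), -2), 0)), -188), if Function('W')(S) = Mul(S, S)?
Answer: 0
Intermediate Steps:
Function('W')(S) = Pow(S, 2)
Function('T')(x) = Mul(Pow(Add(5, x), -1), Add(3, x)) (Function('T')(x) = Mul(Add(3, x), Pow(Add(5, x), -1)) = Mul(Pow(Add(5, x), -1), Add(3, x)))
Mul(Mul(Add(63, 65), Mul(Add(Function('T')(Function('W')(Add(-2, Mul(-1, -3)))), -2), 0)), -188) = Mul(Mul(Add(63, 65), Mul(Add(Mul(Pow(Add(5, Pow(Add(-2, Mul(-1, -3)), 2)), -1), Add(3, Pow(Add(-2, Mul(-1, -3)), 2))), -2), 0)), -188) = Mul(Mul(128, Mul(Add(Mul(Pow(Add(5, Pow(Add(-2, 3), 2)), -1), Add(3, Pow(Add(-2, 3), 2))), -2), 0)), -188) = Mul(Mul(128, Mul(Add(Mul(Pow(Add(5, Pow(1, 2)), -1), Add(3, Pow(1, 2))), -2), 0)), -188) = Mul(Mul(128, Mul(Add(Mul(Pow(Add(5, 1), -1), Add(3, 1)), -2), 0)), -188) = Mul(Mul(128, Mul(Add(Mul(Pow(6, -1), 4), -2), 0)), -188) = Mul(Mul(128, Mul(Add(Mul(Rational(1, 6), 4), -2), 0)), -188) = Mul(Mul(128, Mul(Add(Rational(2, 3), -2), 0)), -188) = Mul(Mul(128, Mul(Rational(-4, 3), 0)), -188) = Mul(Mul(128, 0), -188) = Mul(0, -188) = 0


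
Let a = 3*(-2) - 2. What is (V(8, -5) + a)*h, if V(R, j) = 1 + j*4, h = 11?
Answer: -297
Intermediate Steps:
a = -8 (a = -6 - 2 = -8)
V(R, j) = 1 + 4*j
(V(8, -5) + a)*h = ((1 + 4*(-5)) - 8)*11 = ((1 - 20) - 8)*11 = (-19 - 8)*11 = -27*11 = -297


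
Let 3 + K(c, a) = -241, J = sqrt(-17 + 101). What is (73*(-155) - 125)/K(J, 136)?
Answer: 2860/61 ≈ 46.885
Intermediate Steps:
J = 2*sqrt(21) (J = sqrt(84) = 2*sqrt(21) ≈ 9.1651)
K(c, a) = -244 (K(c, a) = -3 - 241 = -244)
(73*(-155) - 125)/K(J, 136) = (73*(-155) - 125)/(-244) = (-11315 - 125)*(-1/244) = -11440*(-1/244) = 2860/61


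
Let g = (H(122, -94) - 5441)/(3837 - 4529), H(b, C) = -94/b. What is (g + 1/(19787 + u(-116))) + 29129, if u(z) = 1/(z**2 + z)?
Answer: 81162334107818264/2785554905293 ≈ 29137.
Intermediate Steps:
u(z) = 1/(z + z**2)
g = 82987/10553 (g = (-94/122 - 5441)/(3837 - 4529) = (-94*1/122 - 5441)/(-692) = (-47/61 - 5441)*(-1/692) = -331948/61*(-1/692) = 82987/10553 ≈ 7.8638)
(g + 1/(19787 + u(-116))) + 29129 = (82987/10553 + 1/(19787 + 1/((-116)*(1 - 116)))) + 29129 = (82987/10553 + 1/(19787 - 1/116/(-115))) + 29129 = (82987/10553 + 1/(19787 - 1/116*(-1/115))) + 29129 = (82987/10553 + 1/(19787 + 1/13340)) + 29129 = (82987/10553 + 1/(263958581/13340)) + 29129 = (82987/10553 + 13340/263958581) + 29129 = 21905271538467/2785554905293 + 29129 = 81162334107818264/2785554905293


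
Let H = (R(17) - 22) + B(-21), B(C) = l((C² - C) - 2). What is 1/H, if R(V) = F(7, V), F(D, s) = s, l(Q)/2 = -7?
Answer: -1/19 ≈ -0.052632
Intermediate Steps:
l(Q) = -14 (l(Q) = 2*(-7) = -14)
R(V) = V
B(C) = -14
H = -19 (H = (17 - 22) - 14 = -5 - 14 = -19)
1/H = 1/(-19) = -1/19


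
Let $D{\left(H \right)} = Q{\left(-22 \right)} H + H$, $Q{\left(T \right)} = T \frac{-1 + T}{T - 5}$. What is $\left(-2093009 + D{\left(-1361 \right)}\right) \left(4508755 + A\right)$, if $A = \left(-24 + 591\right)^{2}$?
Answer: $- \frac{269814164595056}{27} \approx -9.9931 \cdot 10^{12}$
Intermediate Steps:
$Q{\left(T \right)} = \frac{T \left(-1 + T\right)}{-5 + T}$ ($Q{\left(T \right)} = T \frac{-1 + T}{-5 + T} = \frac{T \left(-1 + T\right)}{-5 + T}$)
$A = 321489$ ($A = 567^{2} = 321489$)
$D{\left(H \right)} = - \frac{479 H}{27}$ ($D{\left(H \right)} = - \frac{22 \left(-1 - 22\right)}{-5 - 22} H + H = \left(-22\right) \frac{1}{-27} \left(-23\right) H + H = \left(-22\right) \left(- \frac{1}{27}\right) \left(-23\right) H + H = - \frac{506 H}{27} + H = - \frac{479 H}{27}$)
$\left(-2093009 + D{\left(-1361 \right)}\right) \left(4508755 + A\right) = \left(-2093009 - - \frac{651919}{27}\right) \left(4508755 + 321489\right) = \left(-2093009 + \frac{651919}{27}\right) 4830244 = \left(- \frac{55859324}{27}\right) 4830244 = - \frac{269814164595056}{27}$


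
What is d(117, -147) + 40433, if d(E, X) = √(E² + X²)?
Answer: 40433 + 3*√3922 ≈ 40621.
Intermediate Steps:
d(117, -147) + 40433 = √(117² + (-147)²) + 40433 = √(13689 + 21609) + 40433 = √35298 + 40433 = 3*√3922 + 40433 = 40433 + 3*√3922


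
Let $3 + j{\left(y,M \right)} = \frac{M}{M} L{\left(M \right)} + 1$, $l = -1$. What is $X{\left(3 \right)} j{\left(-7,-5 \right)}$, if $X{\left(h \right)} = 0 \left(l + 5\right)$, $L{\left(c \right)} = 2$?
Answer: $0$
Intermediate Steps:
$j{\left(y,M \right)} = 0$ ($j{\left(y,M \right)} = -3 + \left(\frac{M}{M} 2 + 1\right) = -3 + \left(1 \cdot 2 + 1\right) = -3 + \left(2 + 1\right) = -3 + 3 = 0$)
$X{\left(h \right)} = 0$ ($X{\left(h \right)} = 0 \left(-1 + 5\right) = 0 \cdot 4 = 0$)
$X{\left(3 \right)} j{\left(-7,-5 \right)} = 0 \cdot 0 = 0$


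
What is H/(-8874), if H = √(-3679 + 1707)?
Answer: -I*√493/4437 ≈ -0.0050042*I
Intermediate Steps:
H = 2*I*√493 (H = √(-1972) = 2*I*√493 ≈ 44.407*I)
H/(-8874) = (2*I*√493)/(-8874) = (2*I*√493)*(-1/8874) = -I*√493/4437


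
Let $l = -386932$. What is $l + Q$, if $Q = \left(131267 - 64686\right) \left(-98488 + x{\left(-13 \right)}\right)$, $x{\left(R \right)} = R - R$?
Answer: $-6557816460$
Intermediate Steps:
$x{\left(R \right)} = 0$
$Q = -6557429528$ ($Q = \left(131267 - 64686\right) \left(-98488 + 0\right) = 66581 \left(-98488\right) = -6557429528$)
$l + Q = -386932 - 6557429528 = -6557816460$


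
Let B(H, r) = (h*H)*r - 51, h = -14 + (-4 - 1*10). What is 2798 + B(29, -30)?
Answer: 27107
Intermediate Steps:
h = -28 (h = -14 + (-4 - 10) = -14 - 14 = -28)
B(H, r) = -51 - 28*H*r (B(H, r) = (-28*H)*r - 51 = -28*H*r - 51 = -51 - 28*H*r)
2798 + B(29, -30) = 2798 + (-51 - 28*29*(-30)) = 2798 + (-51 + 24360) = 2798 + 24309 = 27107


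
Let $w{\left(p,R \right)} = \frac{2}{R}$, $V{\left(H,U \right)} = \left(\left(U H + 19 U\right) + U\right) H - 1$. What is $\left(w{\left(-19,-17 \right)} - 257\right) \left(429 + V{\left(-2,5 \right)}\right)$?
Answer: $- \frac{1084008}{17} \approx -63765.0$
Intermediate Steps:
$V{\left(H,U \right)} = -1 + H \left(20 U + H U\right)$ ($V{\left(H,U \right)} = \left(\left(H U + 19 U\right) + U\right) H - 1 = \left(\left(19 U + H U\right) + U\right) H - 1 = \left(20 U + H U\right) H - 1 = H \left(20 U + H U\right) - 1 = -1 + H \left(20 U + H U\right)$)
$\left(w{\left(-19,-17 \right)} - 257\right) \left(429 + V{\left(-2,5 \right)}\right) = \left(\frac{2}{-17} - 257\right) \left(429 + \left(-1 + 5 \left(-2\right)^{2} + 20 \left(-2\right) 5\right)\right) = \left(2 \left(- \frac{1}{17}\right) - 257\right) \left(429 - 181\right) = \left(- \frac{2}{17} - 257\right) \left(429 - 181\right) = - \frac{4371 \left(429 - 181\right)}{17} = \left(- \frac{4371}{17}\right) 248 = - \frac{1084008}{17}$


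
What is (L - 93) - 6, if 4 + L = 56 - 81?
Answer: -128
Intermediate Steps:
L = -29 (L = -4 + (56 - 81) = -4 - 25 = -29)
(L - 93) - 6 = (-29 - 93) - 6 = -122 - 6 = -128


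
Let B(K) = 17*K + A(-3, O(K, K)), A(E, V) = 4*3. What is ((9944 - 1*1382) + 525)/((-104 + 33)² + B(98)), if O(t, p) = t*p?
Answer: 9087/6719 ≈ 1.3524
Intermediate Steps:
O(t, p) = p*t
A(E, V) = 12
B(K) = 12 + 17*K (B(K) = 17*K + 12 = 12 + 17*K)
((9944 - 1*1382) + 525)/((-104 + 33)² + B(98)) = ((9944 - 1*1382) + 525)/((-104 + 33)² + (12 + 17*98)) = ((9944 - 1382) + 525)/((-71)² + (12 + 1666)) = (8562 + 525)/(5041 + 1678) = 9087/6719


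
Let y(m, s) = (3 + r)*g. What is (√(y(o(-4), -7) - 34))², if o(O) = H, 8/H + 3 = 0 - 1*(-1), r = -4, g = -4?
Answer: -30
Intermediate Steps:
H = -4 (H = 8/(-3 + (0 - 1*(-1))) = 8/(-3 + (0 + 1)) = 8/(-3 + 1) = 8/(-2) = 8*(-½) = -4)
o(O) = -4
y(m, s) = 4 (y(m, s) = (3 - 4)*(-4) = -1*(-4) = 4)
(√(y(o(-4), -7) - 34))² = (√(4 - 34))² = (√(-30))² = (I*√30)² = -30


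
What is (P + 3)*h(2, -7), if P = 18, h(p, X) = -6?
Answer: -126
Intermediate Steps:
(P + 3)*h(2, -7) = (18 + 3)*(-6) = 21*(-6) = -126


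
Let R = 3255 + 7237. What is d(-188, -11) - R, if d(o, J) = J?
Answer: -10503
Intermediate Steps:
R = 10492
d(-188, -11) - R = -11 - 1*10492 = -11 - 10492 = -10503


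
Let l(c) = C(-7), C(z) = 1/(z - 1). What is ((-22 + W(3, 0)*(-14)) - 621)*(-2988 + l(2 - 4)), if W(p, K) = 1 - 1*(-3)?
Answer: 16709595/8 ≈ 2.0887e+6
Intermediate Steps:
C(z) = 1/(-1 + z)
W(p, K) = 4 (W(p, K) = 1 + 3 = 4)
l(c) = -1/8 (l(c) = 1/(-1 - 7) = 1/(-8) = -1/8)
((-22 + W(3, 0)*(-14)) - 621)*(-2988 + l(2 - 4)) = ((-22 + 4*(-14)) - 621)*(-2988 - 1/8) = ((-22 - 56) - 621)*(-23905/8) = (-78 - 621)*(-23905/8) = -699*(-23905/8) = 16709595/8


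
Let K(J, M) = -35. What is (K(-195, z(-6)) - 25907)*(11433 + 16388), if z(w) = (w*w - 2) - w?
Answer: -721732382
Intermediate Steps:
z(w) = -2 + w² - w (z(w) = (w² - 2) - w = (-2 + w²) - w = -2 + w² - w)
(K(-195, z(-6)) - 25907)*(11433 + 16388) = (-35 - 25907)*(11433 + 16388) = -25942*27821 = -721732382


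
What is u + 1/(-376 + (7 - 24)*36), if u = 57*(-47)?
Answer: -2646853/988 ≈ -2679.0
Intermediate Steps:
u = -2679
u + 1/(-376 + (7 - 24)*36) = -2679 + 1/(-376 + (7 - 24)*36) = -2679 + 1/(-376 - 17*36) = -2679 + 1/(-376 - 612) = -2679 + 1/(-988) = -2679 - 1/988 = -2646853/988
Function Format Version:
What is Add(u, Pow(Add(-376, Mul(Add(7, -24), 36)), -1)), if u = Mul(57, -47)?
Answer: Rational(-2646853, 988) ≈ -2679.0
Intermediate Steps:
u = -2679
Add(u, Pow(Add(-376, Mul(Add(7, -24), 36)), -1)) = Add(-2679, Pow(Add(-376, Mul(Add(7, -24), 36)), -1)) = Add(-2679, Pow(Add(-376, Mul(-17, 36)), -1)) = Add(-2679, Pow(Add(-376, -612), -1)) = Add(-2679, Pow(-988, -1)) = Add(-2679, Rational(-1, 988)) = Rational(-2646853, 988)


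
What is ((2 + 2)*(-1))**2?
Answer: 16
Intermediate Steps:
((2 + 2)*(-1))**2 = (4*(-1))**2 = (-4)**2 = 16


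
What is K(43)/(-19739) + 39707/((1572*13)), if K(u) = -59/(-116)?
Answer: 11364608143/5849099958 ≈ 1.9430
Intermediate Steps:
K(u) = 59/116 (K(u) = -59*(-1/116) = 59/116)
K(43)/(-19739) + 39707/((1572*13)) = (59/116)/(-19739) + 39707/((1572*13)) = (59/116)*(-1/19739) + 39707/20436 = -59/2289724 + 39707*(1/20436) = -59/2289724 + 39707/20436 = 11364608143/5849099958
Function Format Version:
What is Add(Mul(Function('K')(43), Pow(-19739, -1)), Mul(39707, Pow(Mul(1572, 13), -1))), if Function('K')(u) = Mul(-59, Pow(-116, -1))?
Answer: Rational(11364608143, 5849099958) ≈ 1.9430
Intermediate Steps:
Function('K')(u) = Rational(59, 116) (Function('K')(u) = Mul(-59, Rational(-1, 116)) = Rational(59, 116))
Add(Mul(Function('K')(43), Pow(-19739, -1)), Mul(39707, Pow(Mul(1572, 13), -1))) = Add(Mul(Rational(59, 116), Pow(-19739, -1)), Mul(39707, Pow(Mul(1572, 13), -1))) = Add(Mul(Rational(59, 116), Rational(-1, 19739)), Mul(39707, Pow(20436, -1))) = Add(Rational(-59, 2289724), Mul(39707, Rational(1, 20436))) = Add(Rational(-59, 2289724), Rational(39707, 20436)) = Rational(11364608143, 5849099958)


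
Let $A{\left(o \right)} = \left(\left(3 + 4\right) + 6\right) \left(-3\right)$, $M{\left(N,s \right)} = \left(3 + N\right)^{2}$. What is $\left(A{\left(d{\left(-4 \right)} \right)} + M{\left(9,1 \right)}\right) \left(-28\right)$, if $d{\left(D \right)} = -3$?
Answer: $-2940$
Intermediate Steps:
$A{\left(o \right)} = -39$ ($A{\left(o \right)} = \left(7 + 6\right) \left(-3\right) = 13 \left(-3\right) = -39$)
$\left(A{\left(d{\left(-4 \right)} \right)} + M{\left(9,1 \right)}\right) \left(-28\right) = \left(-39 + \left(3 + 9\right)^{2}\right) \left(-28\right) = \left(-39 + 12^{2}\right) \left(-28\right) = \left(-39 + 144\right) \left(-28\right) = 105 \left(-28\right) = -2940$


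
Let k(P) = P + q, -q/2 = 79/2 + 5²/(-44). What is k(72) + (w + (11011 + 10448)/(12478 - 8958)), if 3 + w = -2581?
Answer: -9094861/3520 ≈ -2583.8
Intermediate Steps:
q = -1713/22 (q = -2*(79/2 + 5²/(-44)) = -2*(79*(½) + 25*(-1/44)) = -2*(79/2 - 25/44) = -2*1713/44 = -1713/22 ≈ -77.864)
w = -2584 (w = -3 - 2581 = -2584)
k(P) = -1713/22 + P (k(P) = P - 1713/22 = -1713/22 + P)
k(72) + (w + (11011 + 10448)/(12478 - 8958)) = (-1713/22 + 72) + (-2584 + (11011 + 10448)/(12478 - 8958)) = -129/22 + (-2584 + 21459/3520) = -129/22 - 9074221/3520 = -9094861/3520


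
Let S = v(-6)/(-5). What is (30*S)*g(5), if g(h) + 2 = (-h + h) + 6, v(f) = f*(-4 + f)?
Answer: -1440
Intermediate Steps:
S = -12 (S = -6*(-4 - 6)/(-5) = -6*(-10)*(-⅕) = 60*(-⅕) = -12)
g(h) = 4 (g(h) = -2 + ((-h + h) + 6) = -2 + (0 + 6) = -2 + 6 = 4)
(30*S)*g(5) = (30*(-12))*4 = -360*4 = -1440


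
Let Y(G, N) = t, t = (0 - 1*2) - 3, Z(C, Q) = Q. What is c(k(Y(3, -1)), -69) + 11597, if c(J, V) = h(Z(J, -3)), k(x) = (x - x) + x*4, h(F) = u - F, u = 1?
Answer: 11601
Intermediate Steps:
h(F) = 1 - F
t = -5 (t = (0 - 2) - 3 = -2 - 3 = -5)
Y(G, N) = -5
k(x) = 4*x (k(x) = 0 + 4*x = 4*x)
c(J, V) = 4 (c(J, V) = 1 - 1*(-3) = 1 + 3 = 4)
c(k(Y(3, -1)), -69) + 11597 = 4 + 11597 = 11601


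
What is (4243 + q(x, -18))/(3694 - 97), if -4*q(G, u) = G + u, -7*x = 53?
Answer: 39661/33572 ≈ 1.1814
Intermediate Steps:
x = -53/7 (x = -⅐*53 = -53/7 ≈ -7.5714)
q(G, u) = -G/4 - u/4 (q(G, u) = -(G + u)/4 = -G/4 - u/4)
(4243 + q(x, -18))/(3694 - 97) = (4243 + (-¼*(-53/7) - ¼*(-18)))/(3694 - 97) = (4243 + (53/28 + 9/2))/3597 = (4243 + 179/28)*(1/3597) = (118983/28)*(1/3597) = 39661/33572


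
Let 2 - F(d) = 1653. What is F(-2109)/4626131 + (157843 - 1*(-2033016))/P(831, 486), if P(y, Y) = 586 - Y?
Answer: 10135200571429/462613100 ≈ 21909.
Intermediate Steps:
F(d) = -1651 (F(d) = 2 - 1*1653 = 2 - 1653 = -1651)
F(-2109)/4626131 + (157843 - 1*(-2033016))/P(831, 486) = -1651/4626131 + (157843 - 1*(-2033016))/(586 - 1*486) = -1651*1/4626131 + (157843 + 2033016)/(586 - 486) = -1651/4626131 + 2190859/100 = 10135200571429/462613100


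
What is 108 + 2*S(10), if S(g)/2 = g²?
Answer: 508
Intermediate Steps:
S(g) = 2*g²
108 + 2*S(10) = 108 + 2*(2*10²) = 108 + 2*(2*100) = 108 + 2*200 = 108 + 400 = 508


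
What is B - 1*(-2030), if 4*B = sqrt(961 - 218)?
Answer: 2030 + sqrt(743)/4 ≈ 2036.8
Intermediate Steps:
B = sqrt(743)/4 (B = sqrt(961 - 218)/4 = sqrt(743)/4 ≈ 6.8145)
B - 1*(-2030) = sqrt(743)/4 - 1*(-2030) = sqrt(743)/4 + 2030 = 2030 + sqrt(743)/4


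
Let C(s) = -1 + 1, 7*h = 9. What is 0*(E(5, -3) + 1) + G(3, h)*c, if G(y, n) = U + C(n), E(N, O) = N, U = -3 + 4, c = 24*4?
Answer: 96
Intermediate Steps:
h = 9/7 (h = (1/7)*9 = 9/7 ≈ 1.2857)
c = 96
U = 1
C(s) = 0
G(y, n) = 1 (G(y, n) = 1 + 0 = 1)
0*(E(5, -3) + 1) + G(3, h)*c = 0*(5 + 1) + 1*96 = 0*6 + 96 = 0 + 96 = 96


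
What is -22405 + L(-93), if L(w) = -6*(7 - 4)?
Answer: -22423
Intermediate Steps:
L(w) = -18 (L(w) = -6*3 = -18)
-22405 + L(-93) = -22405 - 18 = -22423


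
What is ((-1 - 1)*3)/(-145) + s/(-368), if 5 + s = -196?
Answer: 31353/53360 ≈ 0.58757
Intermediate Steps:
s = -201 (s = -5 - 196 = -201)
((-1 - 1)*3)/(-145) + s/(-368) = ((-1 - 1)*3)/(-145) - 201/(-368) = -2*3*(-1/145) - 201*(-1/368) = -6*(-1/145) + 201/368 = 6/145 + 201/368 = 31353/53360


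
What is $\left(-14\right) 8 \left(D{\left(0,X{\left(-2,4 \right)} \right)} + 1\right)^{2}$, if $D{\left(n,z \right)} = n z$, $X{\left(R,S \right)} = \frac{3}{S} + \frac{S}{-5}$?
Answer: $-112$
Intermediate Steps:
$X{\left(R,S \right)} = \frac{3}{S} - \frac{S}{5}$ ($X{\left(R,S \right)} = \frac{3}{S} + S \left(- \frac{1}{5}\right) = \frac{3}{S} - \frac{S}{5}$)
$\left(-14\right) 8 \left(D{\left(0,X{\left(-2,4 \right)} \right)} + 1\right)^{2} = \left(-14\right) 8 \left(0 \left(\frac{3}{4} - \frac{4}{5}\right) + 1\right)^{2} = - 112 \left(0 \left(3 \cdot \frac{1}{4} - \frac{4}{5}\right) + 1\right)^{2} = - 112 \left(0 \left(\frac{3}{4} - \frac{4}{5}\right) + 1\right)^{2} = - 112 \left(0 \left(- \frac{1}{20}\right) + 1\right)^{2} = - 112 \left(0 + 1\right)^{2} = - 112 \cdot 1^{2} = \left(-112\right) 1 = -112$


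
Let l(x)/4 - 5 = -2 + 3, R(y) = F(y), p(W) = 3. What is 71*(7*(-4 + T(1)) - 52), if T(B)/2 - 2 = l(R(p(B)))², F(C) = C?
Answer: 568852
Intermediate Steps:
R(y) = y
l(x) = 24 (l(x) = 20 + 4*(-2 + 3) = 20 + 4*1 = 20 + 4 = 24)
T(B) = 1156 (T(B) = 4 + 2*24² = 4 + 2*576 = 4 + 1152 = 1156)
71*(7*(-4 + T(1)) - 52) = 71*(7*(-4 + 1156) - 52) = 71*(7*1152 - 52) = 71*(8064 - 52) = 71*8012 = 568852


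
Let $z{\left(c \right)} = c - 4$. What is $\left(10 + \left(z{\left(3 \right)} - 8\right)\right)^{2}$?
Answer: $1$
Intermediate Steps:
$z{\left(c \right)} = -4 + c$
$\left(10 + \left(z{\left(3 \right)} - 8\right)\right)^{2} = \left(10 + \left(\left(-4 + 3\right) - 8\right)\right)^{2} = \left(10 - 9\right)^{2} = 1^{2} = 1$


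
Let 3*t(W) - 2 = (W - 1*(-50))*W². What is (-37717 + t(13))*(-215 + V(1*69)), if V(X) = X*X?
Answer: -465974092/3 ≈ -1.5532e+8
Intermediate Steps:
V(X) = X²
t(W) = ⅔ + W²*(50 + W)/3 (t(W) = ⅔ + ((W - 1*(-50))*W²)/3 = ⅔ + ((W + 50)*W²)/3 = ⅔ + ((50 + W)*W²)/3 = ⅔ + (W²*(50 + W))/3 = ⅔ + W²*(50 + W)/3)
(-37717 + t(13))*(-215 + V(1*69)) = (-37717 + (⅔ + (⅓)*13³ + (50/3)*13²))*(-215 + (1*69)²) = (-37717 + (⅔ + (⅓)*2197 + (50/3)*169))*(-215 + 69²) = (-37717 + (⅔ + 2197/3 + 8450/3))*(-215 + 4761) = (-37717 + 10649/3)*4546 = -102502/3*4546 = -465974092/3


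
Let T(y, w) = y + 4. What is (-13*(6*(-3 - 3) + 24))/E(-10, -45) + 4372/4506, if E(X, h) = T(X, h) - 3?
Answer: -36866/2253 ≈ -16.363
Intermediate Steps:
T(y, w) = 4 + y
E(X, h) = 1 + X (E(X, h) = (4 + X) - 3 = 1 + X)
(-13*(6*(-3 - 3) + 24))/E(-10, -45) + 4372/4506 = (-13*(6*(-3 - 3) + 24))/(1 - 10) + 4372/4506 = -13*(6*(-6) + 24)/(-9) + 4372*(1/4506) = -13*(-36 + 24)*(-⅑) + 2186/2253 = -13*(-12)*(-⅑) + 2186/2253 = 156*(-⅑) + 2186/2253 = -52/3 + 2186/2253 = -36866/2253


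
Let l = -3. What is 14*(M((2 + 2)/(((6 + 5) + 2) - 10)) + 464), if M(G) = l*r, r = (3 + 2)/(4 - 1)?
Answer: 6426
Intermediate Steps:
r = 5/3 ≈ 1.6667
M(G) = -5 (M(G) = -3*5/3 = -5)
14*(M((2 + 2)/(((6 + 5) + 2) - 10)) + 464) = 14*(-5 + 464) = 14*459 = 6426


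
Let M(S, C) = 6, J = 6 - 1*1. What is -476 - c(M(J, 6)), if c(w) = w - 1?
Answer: -481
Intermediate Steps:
J = 5 (J = 6 - 1 = 5)
c(w) = -1 + w
-476 - c(M(J, 6)) = -476 - (-1 + 6) = -476 - 1*5 = -476 - 5 = -481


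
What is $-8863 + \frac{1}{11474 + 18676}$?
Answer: $- \frac{267219449}{30150} \approx -8863.0$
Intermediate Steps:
$-8863 + \frac{1}{11474 + 18676} = -8863 + \frac{1}{30150} = - \frac{267219449}{30150}$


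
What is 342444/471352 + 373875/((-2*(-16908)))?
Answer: 7825283971/664134968 ≈ 11.783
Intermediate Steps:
342444/471352 + 373875/((-2*(-16908))) = 342444*(1/471352) + 373875/33816 = 85611/117838 + 373875*(1/33816) = 85611/117838 + 124625/11272 = 7825283971/664134968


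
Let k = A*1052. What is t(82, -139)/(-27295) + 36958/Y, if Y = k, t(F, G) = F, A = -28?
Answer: -505592001/402000760 ≈ -1.2577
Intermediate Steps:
k = -29456 (k = -28*1052 = -29456)
Y = -29456
t(82, -139)/(-27295) + 36958/Y = 82/(-27295) + 36958/(-29456) = 82*(-1/27295) + 36958*(-1/29456) = -82/27295 - 18479/14728 = -505592001/402000760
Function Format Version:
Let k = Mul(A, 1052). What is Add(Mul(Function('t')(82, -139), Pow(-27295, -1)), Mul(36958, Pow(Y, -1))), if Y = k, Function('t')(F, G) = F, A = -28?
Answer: Rational(-505592001, 402000760) ≈ -1.2577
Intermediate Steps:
k = -29456 (k = Mul(-28, 1052) = -29456)
Y = -29456
Add(Mul(Function('t')(82, -139), Pow(-27295, -1)), Mul(36958, Pow(Y, -1))) = Add(Mul(82, Pow(-27295, -1)), Mul(36958, Pow(-29456, -1))) = Add(Mul(82, Rational(-1, 27295)), Mul(36958, Rational(-1, 29456))) = Add(Rational(-82, 27295), Rational(-18479, 14728)) = Rational(-505592001, 402000760)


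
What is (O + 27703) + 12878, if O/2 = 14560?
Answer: 69701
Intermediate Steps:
O = 29120 (O = 2*14560 = 29120)
(O + 27703) + 12878 = (29120 + 27703) + 12878 = 56823 + 12878 = 69701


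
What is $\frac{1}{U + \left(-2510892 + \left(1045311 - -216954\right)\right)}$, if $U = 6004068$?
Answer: $\frac{1}{4755441} \approx 2.1029 \cdot 10^{-7}$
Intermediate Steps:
$\frac{1}{U + \left(-2510892 + \left(1045311 - -216954\right)\right)} = \frac{1}{6004068 + \left(-2510892 + \left(1045311 - -216954\right)\right)} = \frac{1}{6004068 + \left(-2510892 + \left(1045311 + 216954\right)\right)} = \frac{1}{6004068 + \left(-2510892 + 1262265\right)} = \frac{1}{6004068 - 1248627} = \frac{1}{4755441}$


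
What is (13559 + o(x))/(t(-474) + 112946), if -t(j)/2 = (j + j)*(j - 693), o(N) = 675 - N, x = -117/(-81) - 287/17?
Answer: -1090082/160625979 ≈ -0.0067865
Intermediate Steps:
x = -2362/153 (x = -117*(-1/81) - 287*1/17 = 13/9 - 287/17 = -2362/153 ≈ -15.438)
t(j) = -4*j*(-693 + j) (t(j) = -2*(j + j)*(j - 693) = -2*2*j*(-693 + j) = -4*j*(-693 + j))
(13559 + o(x))/(t(-474) + 112946) = (13559 + (675 - 1*(-2362/153)))/(4*(-474)*(693 - 1*(-474)) + 112946) = (13559 + (675 + 2362/153))/(4*(-474)*(693 + 474) + 112946) = (13559 + 105637/153)/(4*(-474)*1167 + 112946) = 2180164/(153*(-2212632 + 112946)) = (2180164/153)/(-2099686) = (2180164/153)*(-1/2099686) = -1090082/160625979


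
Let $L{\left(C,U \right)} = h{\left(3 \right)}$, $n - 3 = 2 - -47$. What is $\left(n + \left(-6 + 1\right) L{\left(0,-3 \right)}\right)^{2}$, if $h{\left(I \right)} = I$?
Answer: $1369$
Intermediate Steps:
$n = 52$ ($n = 3 + \left(2 - -47\right) = 3 + \left(2 + 47\right) = 3 + 49 = 52$)
$L{\left(C,U \right)} = 3$
$\left(n + \left(-6 + 1\right) L{\left(0,-3 \right)}\right)^{2} = \left(52 + \left(-6 + 1\right) 3\right)^{2} = \left(52 - 15\right)^{2} = 37^{2} = 1369$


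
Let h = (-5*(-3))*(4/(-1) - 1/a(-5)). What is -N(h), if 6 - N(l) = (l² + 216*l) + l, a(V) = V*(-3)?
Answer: -9522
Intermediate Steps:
a(V) = -3*V
h = -61 (h = (-5*(-3))*(4/(-1) - 1/((-3*(-5)))) = 15*(4*(-1) - 1/15) = 15*(-4 - 1*1/15) = 15*(-4 - 1/15) = 15*(-61/15) = -61)
N(l) = 6 - l² - 217*l (N(l) = 6 - ((l² + 216*l) + l) = 6 - (l² + 217*l) = 6 + (-l² - 217*l) = 6 - l² - 217*l)
-N(h) = -(6 - 1*(-61)² - 217*(-61)) = -(6 - 1*3721 + 13237) = -(6 - 3721 + 13237) = -1*9522 = -9522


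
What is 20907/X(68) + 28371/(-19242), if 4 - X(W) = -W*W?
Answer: 45165251/14841996 ≈ 3.0431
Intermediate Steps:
X(W) = 4 + W² (X(W) = 4 - (-1)*W*W = 4 - (-1)*W² = 4 + W²)
20907/X(68) + 28371/(-19242) = 20907/(4 + 68²) + 28371/(-19242) = 20907/(4 + 4624) + 28371*(-1/19242) = 20907/4628 - 9457/6414 = 45165251/14841996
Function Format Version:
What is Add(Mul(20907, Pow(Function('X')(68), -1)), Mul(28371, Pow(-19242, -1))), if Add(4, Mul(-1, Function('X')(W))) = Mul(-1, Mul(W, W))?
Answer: Rational(45165251, 14841996) ≈ 3.0431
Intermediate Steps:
Function('X')(W) = Add(4, Pow(W, 2)) (Function('X')(W) = Add(4, Mul(-1, Mul(-1, Mul(W, W)))) = Add(4, Mul(-1, Mul(-1, Pow(W, 2)))) = Add(4, Pow(W, 2)))
Add(Mul(20907, Pow(Function('X')(68), -1)), Mul(28371, Pow(-19242, -1))) = Add(Mul(20907, Pow(Add(4, Pow(68, 2)), -1)), Mul(28371, Pow(-19242, -1))) = Add(Mul(20907, Pow(Add(4, 4624), -1)), Mul(28371, Rational(-1, 19242))) = Add(Mul(20907, Pow(4628, -1)), Rational(-9457, 6414)) = Add(Mul(20907, Rational(1, 4628)), Rational(-9457, 6414)) = Add(Rational(20907, 4628), Rational(-9457, 6414)) = Rational(45165251, 14841996)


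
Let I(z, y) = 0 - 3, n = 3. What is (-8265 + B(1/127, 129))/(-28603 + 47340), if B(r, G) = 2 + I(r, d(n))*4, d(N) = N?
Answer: -8275/18737 ≈ -0.44164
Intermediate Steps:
I(z, y) = -3
B(r, G) = -10 (B(r, G) = 2 - 3*4 = 2 - 12 = -10)
(-8265 + B(1/127, 129))/(-28603 + 47340) = (-8265 - 10)/(-28603 + 47340) = -8275/18737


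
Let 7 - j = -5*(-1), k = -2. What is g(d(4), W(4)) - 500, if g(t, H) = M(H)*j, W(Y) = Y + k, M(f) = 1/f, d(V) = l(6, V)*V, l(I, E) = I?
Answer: -499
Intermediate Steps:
d(V) = 6*V
j = 2 (j = 7 - (-5)*(-1) = 7 - 1*5 = 7 - 5 = 2)
W(Y) = -2 + Y (W(Y) = Y - 2 = -2 + Y)
g(t, H) = 2/H
g(d(4), W(4)) - 500 = 2/(-2 + 4) - 500 = 2/2 - 500 = 2*(½) - 500 = 1 - 500 = -499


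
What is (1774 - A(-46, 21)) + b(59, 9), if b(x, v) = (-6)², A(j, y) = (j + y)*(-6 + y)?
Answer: 2185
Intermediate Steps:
A(j, y) = (-6 + y)*(j + y)
b(x, v) = 36
(1774 - A(-46, 21)) + b(59, 9) = (1774 - (21² - 6*(-46) - 6*21 - 46*21)) + 36 = (1774 - (441 + 276 - 126 - 966)) + 36 = (1774 - 1*(-375)) + 36 = (1774 + 375) + 36 = 2149 + 36 = 2185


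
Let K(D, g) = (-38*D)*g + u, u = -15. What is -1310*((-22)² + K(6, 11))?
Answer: 2671090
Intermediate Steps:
K(D, g) = -15 - 38*D*g (K(D, g) = (-38*D)*g - 15 = -38*D*g - 15 = -15 - 38*D*g)
-1310*((-22)² + K(6, 11)) = -1310*((-22)² + (-15 - 38*6*11)) = -1310*(484 + (-15 - 2508)) = -1310*(484 - 2523) = -1310*(-2039) = 2671090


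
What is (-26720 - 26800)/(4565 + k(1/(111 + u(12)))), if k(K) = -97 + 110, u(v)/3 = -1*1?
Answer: -8920/763 ≈ -11.691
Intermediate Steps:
u(v) = -3 (u(v) = 3*(-1*1) = 3*(-1) = -3)
k(K) = 13
(-26720 - 26800)/(4565 + k(1/(111 + u(12)))) = (-26720 - 26800)/(4565 + 13) = -53520/4578 = -53520*1/4578 = -8920/763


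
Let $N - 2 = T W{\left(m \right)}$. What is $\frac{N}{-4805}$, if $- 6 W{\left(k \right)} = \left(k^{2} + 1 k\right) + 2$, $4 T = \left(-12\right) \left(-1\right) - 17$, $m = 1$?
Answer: $- \frac{17}{28830} \approx -0.00058966$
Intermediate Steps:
$T = - \frac{5}{4}$ ($T = \frac{\left(-12\right) \left(-1\right) - 17}{4} = \frac{12 - 17}{4} = \frac{1}{4} \left(-5\right) = - \frac{5}{4} \approx -1.25$)
$W{\left(k \right)} = - \frac{1}{3} - \frac{k}{6} - \frac{k^{2}}{6}$ ($W{\left(k \right)} = - \frac{\left(k^{2} + 1 k\right) + 2}{6} = - \frac{\left(k^{2} + k\right) + 2}{6} = - \frac{\left(k + k^{2}\right) + 2}{6} = - \frac{2 + k + k^{2}}{6} = - \frac{1}{3} - \frac{k}{6} - \frac{k^{2}}{6}$)
$N = \frac{17}{6}$ ($N = 2 - \frac{5 \left(- \frac{1}{3} - \frac{1}{6} - \frac{1^{2}}{6}\right)}{4} = 2 - \frac{5 \left(- \frac{1}{3} - \frac{1}{6} - \frac{1}{6}\right)}{4} = 2 - - \frac{5}{6} = 2 + \frac{5}{6} = \frac{17}{6} \approx 2.8333$)
$\frac{N}{-4805} = \frac{17}{6 \left(-4805\right)} = \frac{17}{6} \left(- \frac{1}{4805}\right) = - \frac{17}{28830}$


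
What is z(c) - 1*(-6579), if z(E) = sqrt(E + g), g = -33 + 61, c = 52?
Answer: 6579 + 4*sqrt(5) ≈ 6587.9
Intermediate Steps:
g = 28
z(E) = sqrt(28 + E) (z(E) = sqrt(E + 28) = sqrt(28 + E))
z(c) - 1*(-6579) = sqrt(28 + 52) - 1*(-6579) = sqrt(80) + 6579 = 4*sqrt(5) + 6579 = 6579 + 4*sqrt(5)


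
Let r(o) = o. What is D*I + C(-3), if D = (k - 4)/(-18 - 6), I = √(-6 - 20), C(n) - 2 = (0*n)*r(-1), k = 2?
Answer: 2 + I*√26/12 ≈ 2.0 + 0.42492*I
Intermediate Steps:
C(n) = 2 (C(n) = 2 + (0*n)*(-1) = 2 + 0*(-1) = 2 + 0 = 2)
I = I*√26 (I = √(-26) = I*√26 ≈ 5.099*I)
D = 1/12 (D = (2 - 4)/(-18 - 6) = -2/(-24) = -2*(-1/24) = 1/12 ≈ 0.083333)
D*I + C(-3) = (I*√26)/12 + 2 = I*√26/12 + 2 = 2 + I*√26/12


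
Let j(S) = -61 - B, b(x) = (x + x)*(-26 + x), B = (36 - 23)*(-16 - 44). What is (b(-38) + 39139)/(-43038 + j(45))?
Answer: -44003/42319 ≈ -1.0398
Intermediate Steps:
B = -780 (B = 13*(-60) = -780)
b(x) = 2*x*(-26 + x) (b(x) = (2*x)*(-26 + x) = 2*x*(-26 + x))
j(S) = 719 (j(S) = -61 - 1*(-780) = -61 + 780 = 719)
(b(-38) + 39139)/(-43038 + j(45)) = (2*(-38)*(-26 - 38) + 39139)/(-43038 + 719) = (2*(-38)*(-64) + 39139)/(-42319) = (4864 + 39139)*(-1/42319) = 44003*(-1/42319) = -44003/42319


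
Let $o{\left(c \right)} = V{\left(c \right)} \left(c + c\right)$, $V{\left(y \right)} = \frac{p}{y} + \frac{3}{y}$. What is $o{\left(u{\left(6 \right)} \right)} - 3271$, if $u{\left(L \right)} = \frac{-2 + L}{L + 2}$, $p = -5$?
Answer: $-3275$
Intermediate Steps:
$u{\left(L \right)} = \frac{-2 + L}{2 + L}$
$V{\left(y \right)} = - \frac{2}{y}$ ($V{\left(y \right)} = - \frac{5}{y} + \frac{3}{y} = - \frac{2}{y}$)
$o{\left(c \right)} = -4$ ($o{\left(c \right)} = - \frac{2}{c} \left(c + c\right) = - \frac{2}{c} 2 c = -4$)
$o{\left(u{\left(6 \right)} \right)} - 3271 = -4 - 3271 = -3275$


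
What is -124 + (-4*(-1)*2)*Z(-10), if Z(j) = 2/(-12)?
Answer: -376/3 ≈ -125.33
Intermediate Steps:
Z(j) = -⅙ (Z(j) = 2*(-1/12) = -⅙)
-124 + (-4*(-1)*2)*Z(-10) = -124 + (-4*(-1)*2)*(-⅙) = -124 + (4*2)*(-⅙) = -124 + 8*(-⅙) = -124 - 4/3 = -376/3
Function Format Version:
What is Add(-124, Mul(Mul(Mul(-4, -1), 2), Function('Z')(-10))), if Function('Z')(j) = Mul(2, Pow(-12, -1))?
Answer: Rational(-376, 3) ≈ -125.33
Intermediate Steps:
Function('Z')(j) = Rational(-1, 6) (Function('Z')(j) = Mul(2, Rational(-1, 12)) = Rational(-1, 6))
Add(-124, Mul(Mul(Mul(-4, -1), 2), Function('Z')(-10))) = Add(-124, Mul(Mul(Mul(-4, -1), 2), Rational(-1, 6))) = Add(-124, Mul(Mul(4, 2), Rational(-1, 6))) = Add(-124, Mul(8, Rational(-1, 6))) = Add(-124, Rational(-4, 3)) = Rational(-376, 3)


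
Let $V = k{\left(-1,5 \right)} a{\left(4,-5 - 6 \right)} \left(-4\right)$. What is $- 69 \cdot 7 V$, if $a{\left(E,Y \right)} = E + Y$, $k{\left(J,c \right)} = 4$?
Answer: $-54096$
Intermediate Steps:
$V = 112$ ($V = 4 \left(4 - 11\right) \left(-4\right) = 4 \left(-7\right) \left(-4\right) = \left(-28\right) \left(-4\right) = 112$)
$- 69 \cdot 7 V = - 69 \cdot 7 \cdot 112 = \left(-69\right) 784 = -54096$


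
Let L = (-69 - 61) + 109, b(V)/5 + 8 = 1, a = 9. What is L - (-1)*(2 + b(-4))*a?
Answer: -318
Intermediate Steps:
b(V) = -35 (b(V) = -40 + 5*1 = -40 + 5 = -35)
L = -21 (L = -130 + 109 = -21)
L - (-1)*(2 + b(-4))*a = -21 - (-1)*(2 - 35)*9 = -21 - (-1)*(-33*9) = -21 - (-1)*(-297) = -21 - 1*297 = -21 - 297 = -318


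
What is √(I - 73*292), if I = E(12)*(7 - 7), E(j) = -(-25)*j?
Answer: 146*I ≈ 146.0*I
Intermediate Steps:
E(j) = 25*j
I = 0 (I = (25*12)*(7 - 7) = 300*0 = 0)
√(I - 73*292) = √(0 - 73*292) = √(0 - 21316) = √(-21316) = 146*I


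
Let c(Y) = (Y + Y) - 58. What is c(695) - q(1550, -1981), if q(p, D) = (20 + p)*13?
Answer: -19078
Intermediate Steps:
c(Y) = -58 + 2*Y (c(Y) = 2*Y - 58 = -58 + 2*Y)
q(p, D) = 260 + 13*p
c(695) - q(1550, -1981) = (-58 + 2*695) - (260 + 13*1550) = (-58 + 1390) - (260 + 20150) = 1332 - 1*20410 = 1332 - 20410 = -19078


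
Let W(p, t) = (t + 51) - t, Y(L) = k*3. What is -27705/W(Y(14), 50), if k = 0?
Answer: -9235/17 ≈ -543.24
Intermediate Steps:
Y(L) = 0 (Y(L) = 0*3 = 0)
W(p, t) = 51 (W(p, t) = (51 + t) - t = 51)
-27705/W(Y(14), 50) = -27705/51 = -27705*1/51 = -9235/17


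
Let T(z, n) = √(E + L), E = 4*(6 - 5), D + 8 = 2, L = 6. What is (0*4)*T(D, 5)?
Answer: 0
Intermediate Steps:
D = -6 (D = -8 + 2 = -6)
E = 4 (E = 4*1 = 4)
T(z, n) = √10 (T(z, n) = √(4 + 6) = √10)
(0*4)*T(D, 5) = (0*4)*√10 = 0*√10 = 0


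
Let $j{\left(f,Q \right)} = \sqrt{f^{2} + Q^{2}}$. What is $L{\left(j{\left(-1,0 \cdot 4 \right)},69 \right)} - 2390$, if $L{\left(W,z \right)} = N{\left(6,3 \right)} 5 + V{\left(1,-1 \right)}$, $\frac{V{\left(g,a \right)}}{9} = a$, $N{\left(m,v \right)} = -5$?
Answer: $-2424$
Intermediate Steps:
$V{\left(g,a \right)} = 9 a$
$j{\left(f,Q \right)} = \sqrt{Q^{2} + f^{2}}$
$L{\left(W,z \right)} = -34$ ($L{\left(W,z \right)} = \left(-5\right) 5 + 9 \left(-1\right) = -25 - 9 = -34$)
$L{\left(j{\left(-1,0 \cdot 4 \right)},69 \right)} - 2390 = -34 - 2390 = -2424$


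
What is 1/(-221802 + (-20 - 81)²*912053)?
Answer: -1/192991326853 ≈ -5.1816e-12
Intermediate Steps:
1/(-221802 + (-20 - 81)²*912053) = (1/912053)/(-221802 + (-101)²) = (1/912053)/(-221802 + 10201) = (1/912053)/(-211601) = -1/211601*1/912053 = -1/192991326853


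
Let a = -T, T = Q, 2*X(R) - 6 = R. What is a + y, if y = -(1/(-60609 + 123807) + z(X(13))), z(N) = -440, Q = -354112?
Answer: 22406977295/63198 ≈ 3.5455e+5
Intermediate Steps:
X(R) = 3 + R/2
T = -354112
a = 354112 (a = -1*(-354112) = 354112)
y = 27807119/63198 (y = -(1/(-60609 + 123807) - 440) = -(1/63198 - 440) = -1*(-27807119/63198) = 27807119/63198 ≈ 440.00)
a + y = 354112 + 27807119/63198 = 22406977295/63198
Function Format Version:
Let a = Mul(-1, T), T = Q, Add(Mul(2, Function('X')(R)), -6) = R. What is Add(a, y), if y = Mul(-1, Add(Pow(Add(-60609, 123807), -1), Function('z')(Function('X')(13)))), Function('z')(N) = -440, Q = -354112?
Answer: Rational(22406977295, 63198) ≈ 3.5455e+5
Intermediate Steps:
Function('X')(R) = Add(3, Mul(Rational(1, 2), R))
T = -354112
a = 354112 (a = Mul(-1, -354112) = 354112)
y = Rational(27807119, 63198) (y = Mul(-1, Add(Pow(Add(-60609, 123807), -1), -440)) = Mul(-1, Add(Pow(63198, -1), -440)) = Mul(-1, Add(Rational(1, 63198), -440)) = Mul(-1, Rational(-27807119, 63198)) = Rational(27807119, 63198) ≈ 440.00)
Add(a, y) = Add(354112, Rational(27807119, 63198)) = Rational(22406977295, 63198)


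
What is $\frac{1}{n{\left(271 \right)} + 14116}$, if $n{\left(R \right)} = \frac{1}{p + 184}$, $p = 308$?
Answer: $\frac{492}{6945073} \approx 7.0842 \cdot 10^{-5}$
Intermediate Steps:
$n{\left(R \right)} = \frac{1}{492}$ ($n{\left(R \right)} = \frac{1}{308 + 184} = \frac{1}{492}$)
$\frac{1}{n{\left(271 \right)} + 14116} = \frac{1}{\frac{1}{492} + 14116} = \frac{1}{\frac{6945073}{492}} = \frac{492}{6945073}$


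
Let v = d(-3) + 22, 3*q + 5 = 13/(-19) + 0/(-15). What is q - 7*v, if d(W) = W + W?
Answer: -2164/19 ≈ -113.89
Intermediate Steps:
d(W) = 2*W
q = -36/19 (q = -5/3 + (13/(-19) + 0/(-15))/3 = -5/3 + (13*(-1/19) + 0*(-1/15))/3 = -5/3 + (-13/19 + 0)/3 = -5/3 + (⅓)*(-13/19) = -5/3 - 13/57 = -36/19 ≈ -1.8947)
v = 16 (v = 2*(-3) + 22 = -6 + 22 = 16)
q - 7*v = -36/19 - 7*16 = -36/19 - 112 = -2164/19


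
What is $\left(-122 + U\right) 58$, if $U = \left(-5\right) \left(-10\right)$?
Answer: $-4176$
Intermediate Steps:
$U = 50$
$\left(-122 + U\right) 58 = \left(-122 + 50\right) 58 = \left(-72\right) 58 = -4176$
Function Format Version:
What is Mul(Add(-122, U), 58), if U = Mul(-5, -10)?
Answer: -4176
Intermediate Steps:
U = 50
Mul(Add(-122, U), 58) = Mul(Add(-122, 50), 58) = Mul(-72, 58) = -4176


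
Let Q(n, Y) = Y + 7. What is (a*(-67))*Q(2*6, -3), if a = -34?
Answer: 9112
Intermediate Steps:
Q(n, Y) = 7 + Y
(a*(-67))*Q(2*6, -3) = (-34*(-67))*(7 - 3) = 2278*4 = 9112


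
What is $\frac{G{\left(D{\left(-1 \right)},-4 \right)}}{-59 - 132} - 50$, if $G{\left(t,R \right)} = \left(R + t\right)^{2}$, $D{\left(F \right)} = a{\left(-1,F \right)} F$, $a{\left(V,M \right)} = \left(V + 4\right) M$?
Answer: $- \frac{9551}{191} \approx -50.005$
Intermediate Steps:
$a{\left(V,M \right)} = M \left(4 + V\right)$ ($a{\left(V,M \right)} = \left(4 + V\right) M = M \left(4 + V\right)$)
$D{\left(F \right)} = 3 F^{2}$ ($D{\left(F \right)} = F \left(4 - 1\right) F = F 3 F = 3 F F = 3 F^{2}$)
$\frac{G{\left(D{\left(-1 \right)},-4 \right)}}{-59 - 132} - 50 = \frac{\left(-4 + 3 \left(-1\right)^{2}\right)^{2}}{-59 - 132} - 50 = \frac{\left(-4 + 3 \cdot 1\right)^{2}}{-191} - 50 = \left(-4 + 3\right)^{2} \left(- \frac{1}{191}\right) - 50 = \left(-1\right)^{2} \left(- \frac{1}{191}\right) - 50 = 1 \left(- \frac{1}{191}\right) - 50 = - \frac{1}{191} - 50 = - \frac{9551}{191}$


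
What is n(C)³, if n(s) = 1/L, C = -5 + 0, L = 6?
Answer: 1/216 ≈ 0.0046296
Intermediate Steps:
C = -5
n(s) = ⅙ (n(s) = 1/6 = ⅙)
n(C)³ = (⅙)³ = 1/216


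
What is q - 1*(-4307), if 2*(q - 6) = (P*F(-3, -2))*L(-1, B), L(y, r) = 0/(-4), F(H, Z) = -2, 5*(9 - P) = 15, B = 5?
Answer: 4313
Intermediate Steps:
P = 6 (P = 9 - ⅕*15 = 9 - 3 = 6)
L(y, r) = 0 (L(y, r) = 0*(-¼) = 0)
q = 6 (q = 6 + ((6*(-2))*0)/2 = 6 + (-12*0)/2 = 6 + (½)*0 = 6 + 0 = 6)
q - 1*(-4307) = 6 - 1*(-4307) = 6 + 4307 = 4313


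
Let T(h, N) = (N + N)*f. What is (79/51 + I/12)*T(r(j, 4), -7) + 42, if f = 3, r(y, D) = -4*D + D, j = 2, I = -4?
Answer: -154/17 ≈ -9.0588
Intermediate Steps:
r(y, D) = -3*D
T(h, N) = 6*N (T(h, N) = (N + N)*3 = (2*N)*3 = 6*N)
(79/51 + I/12)*T(r(j, 4), -7) + 42 = (79/51 - 4/12)*(6*(-7)) + 42 = (79*(1/51) - 4*1/12)*(-42) + 42 = (79/51 - 1/3)*(-42) + 42 = (62/51)*(-42) + 42 = -868/17 + 42 = -154/17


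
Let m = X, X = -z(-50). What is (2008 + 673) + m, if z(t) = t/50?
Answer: 2682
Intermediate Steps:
z(t) = t/50 (z(t) = t*(1/50) = t/50)
X = 1 (X = -(-50)/50 = -1*(-1) = 1)
m = 1
(2008 + 673) + m = (2008 + 673) + 1 = 2681 + 1 = 2682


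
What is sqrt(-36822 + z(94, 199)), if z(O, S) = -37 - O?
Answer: I*sqrt(36953) ≈ 192.23*I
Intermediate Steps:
sqrt(-36822 + z(94, 199)) = sqrt(-36822 + (-37 - 1*94)) = sqrt(-36822 + (-37 - 94)) = sqrt(-36822 - 131) = sqrt(-36953) = I*sqrt(36953)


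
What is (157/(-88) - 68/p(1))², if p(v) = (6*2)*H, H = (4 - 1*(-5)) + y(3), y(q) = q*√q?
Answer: 14569267/1881792 - 36737*√3/21384 ≈ 4.7666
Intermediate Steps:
y(q) = q^(3/2)
H = 9 + 3*√3 (H = (4 - 1*(-5)) + 3^(3/2) = (4 + 5) + 3*√3 = 9 + 3*√3 ≈ 14.196)
p(v) = 108 + 36*√3 (p(v) = (6*2)*(9 + 3*√3) = 12*(9 + 3*√3) = 108 + 36*√3)
(157/(-88) - 68/p(1))² = (157/(-88) - 68/(108 + 36*√3))² = (157*(-1/88) - 68/(108 + 36*√3))² = (-157/88 - 68/(108 + 36*√3))²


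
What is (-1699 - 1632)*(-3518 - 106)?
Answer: 12071544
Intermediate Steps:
(-1699 - 1632)*(-3518 - 106) = -3331*(-3624) = 12071544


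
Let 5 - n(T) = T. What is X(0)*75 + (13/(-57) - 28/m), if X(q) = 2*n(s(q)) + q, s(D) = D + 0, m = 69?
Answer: 327473/437 ≈ 749.37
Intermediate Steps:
s(D) = D
n(T) = 5 - T
X(q) = 10 - q (X(q) = 2*(5 - q) + q = (10 - 2*q) + q = 10 - q)
X(0)*75 + (13/(-57) - 28/m) = (10 - 1*0)*75 + (13/(-57) - 28/69) = (10 + 0)*75 + (13*(-1/57) - 28*1/69) = 10*75 + (-13/57 - 28/69) = 750 - 277/437 = 327473/437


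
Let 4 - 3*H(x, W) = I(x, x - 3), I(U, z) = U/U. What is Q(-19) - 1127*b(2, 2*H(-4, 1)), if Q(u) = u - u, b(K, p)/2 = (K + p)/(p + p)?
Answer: -2254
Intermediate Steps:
I(U, z) = 1
H(x, W) = 1 (H(x, W) = 4/3 - 1/3*1 = 4/3 - 1/3 = 1)
b(K, p) = (K + p)/p (b(K, p) = 2*((K + p)/(p + p)) = 2*((K + p)/((2*p))) = 2*((K + p)*(1/(2*p))) = 2*((K + p)/(2*p)) = (K + p)/p)
Q(u) = 0
Q(-19) - 1127*b(2, 2*H(-4, 1)) = 0 - 1127*(2 + 2*1)/(2*1) = 0 - 1127*(2 + 2)/2 = 0 - 1127*4/2 = 0 - 1127*2 = 0 - 2254 = -2254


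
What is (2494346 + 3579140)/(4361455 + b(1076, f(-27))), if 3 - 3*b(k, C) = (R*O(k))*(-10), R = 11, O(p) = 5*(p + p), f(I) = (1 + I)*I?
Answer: 9110229/7133984 ≈ 1.2770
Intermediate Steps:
f(I) = I*(1 + I)
O(p) = 10*p (O(p) = 5*(2*p) = 10*p)
b(k, C) = 1 + 1100*k/3 (b(k, C) = 1 - 11*(10*k)*(-10)/3 = 1 - 110*k*(-10)/3 = 1 - (-1100)*k/3 = 1 + 1100*k/3)
(2494346 + 3579140)/(4361455 + b(1076, f(-27))) = (2494346 + 3579140)/(4361455 + (1 + (1100/3)*1076)) = 6073486/(4361455 + (1 + 1183600/3)) = 6073486/(4361455 + 1183603/3) = 6073486/(14267968/3) = 6073486*(3/14267968) = 9110229/7133984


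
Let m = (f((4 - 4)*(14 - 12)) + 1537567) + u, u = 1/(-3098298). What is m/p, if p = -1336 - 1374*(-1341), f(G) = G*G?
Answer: 4763840760965/5704580081004 ≈ 0.83509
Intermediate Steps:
u = -1/3098298 ≈ -3.2276e-7
f(G) = G**2
m = 4763840760965/3098298 (m = (((4 - 4)*(14 - 12))**2 + 1537567) - 1/3098298 = ((0*2)**2 + 1537567) - 1/3098298 = (0**2 + 1537567) - 1/3098298 = (0 + 1537567) - 1/3098298 = 1537567 - 1/3098298 = 4763840760965/3098298 ≈ 1.5376e+6)
p = 1841198 (p = -1336 + 1842534 = 1841198)
m/p = (4763840760965/3098298)/1841198 = (4763840760965/3098298)*(1/1841198) = 4763840760965/5704580081004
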